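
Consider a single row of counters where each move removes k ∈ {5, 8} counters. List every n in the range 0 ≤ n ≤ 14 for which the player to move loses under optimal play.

0, 1, 2, 3, 4, 13, 14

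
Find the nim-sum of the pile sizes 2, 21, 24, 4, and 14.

Nim-sum: 2 XOR 21 XOR 24 XOR 4 XOR 14 = 5.

5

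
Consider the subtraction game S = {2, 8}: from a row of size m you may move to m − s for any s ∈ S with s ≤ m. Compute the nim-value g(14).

0

Compute g(0), g(1), … for moves {2, 8}:
k:     0  1  2  3  4  5  6  7  8  9 10 11 12 13 14
g(k):  0  0  1  1  0  0  1  1  2  2  0  0  1  1  0
So g(14) = 0.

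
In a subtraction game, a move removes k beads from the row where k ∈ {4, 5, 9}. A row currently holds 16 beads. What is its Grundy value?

0

Grundy values for subtraction set {4, 5, 9}:
k:     0  1  2  3  4  5  6  7  8  9 10 11 12 13 14 15 16
g(k):  0  0  0  0  1  1  1  1  2  2  2  2  3  0  0  0  0
So g(16) = 0.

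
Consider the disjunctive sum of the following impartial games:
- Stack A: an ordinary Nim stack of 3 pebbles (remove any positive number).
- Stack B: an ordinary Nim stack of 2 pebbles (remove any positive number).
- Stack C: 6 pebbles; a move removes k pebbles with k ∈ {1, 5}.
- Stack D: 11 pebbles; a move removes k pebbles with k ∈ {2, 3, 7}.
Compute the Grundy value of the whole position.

1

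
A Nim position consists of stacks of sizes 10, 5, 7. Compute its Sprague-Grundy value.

Bitwise XOR of the heap sizes:
  1010  (10)
  0101  (5)
  0111  (7)
  ----
  1000  (8)

8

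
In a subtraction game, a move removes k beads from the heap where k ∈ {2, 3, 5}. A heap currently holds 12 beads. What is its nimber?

2

Grundy values for subtraction set {2, 3, 5}:
g(0) = mex{} = 0
g(1) = mex{} = 0
g(2) = mex{0} = 1
g(3) = mex{0} = 1
g(4) = mex{0,1} = 2
g(5) = mex{0,1} = 2
g(6) = mex{0,1,2} = 3
g(7) = mex{1,2} = 0
g(8) = mex{1,2,3} = 0
g(9) = mex{0,2,3} = 1
g(10) = mex{0,2} = 1
g(11) = mex{0,1,3} = 2
g(12) = mex{0,1} = 2
So g(12) = 2.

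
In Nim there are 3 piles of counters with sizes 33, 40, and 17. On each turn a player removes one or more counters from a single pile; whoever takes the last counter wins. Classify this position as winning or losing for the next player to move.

Winning position

Nim-sum: 33 XOR 40 XOR 17 = 24.
The nim-sum is 24 ≠ 0, so this is an N-position: the player to move can win.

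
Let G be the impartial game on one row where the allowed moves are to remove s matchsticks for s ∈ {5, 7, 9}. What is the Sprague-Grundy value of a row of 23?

1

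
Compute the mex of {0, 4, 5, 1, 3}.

The values 0, 1 are all present; 2 is the first non-negative integer missing from the set.

2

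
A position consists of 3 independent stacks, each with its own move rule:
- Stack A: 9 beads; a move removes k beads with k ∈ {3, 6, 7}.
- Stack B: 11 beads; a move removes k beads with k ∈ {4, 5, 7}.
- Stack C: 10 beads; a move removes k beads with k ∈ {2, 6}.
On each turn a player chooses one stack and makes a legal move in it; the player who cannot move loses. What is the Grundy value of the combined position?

2

For stack A, compute g(0), g(1), … with moves {3, 6, 7}:
k:     0  1  2  3  4  5  6  7  8  9
g(k):  0  0  0  1  1  1  2  2  2  3
So g(9) = 3.
Grundy values for stack B (subtraction set {4, 5, 7}):
g(0) = mex{} = 0
g(1) = mex{} = 0
g(2) = mex{} = 0
g(3) = mex{} = 0
g(4) = mex{0} = 1
g(5) = mex{0} = 1
g(6) = mex{0} = 1
g(7) = mex{0} = 1
g(8) = mex{0,1} = 2
g(9) = mex{0,1} = 2
g(10) = mex{0,1} = 2
g(11) = mex{1} = 0
So g(11) = 0.
Grundy values for stack C (subtraction set {2, 6}):
g(0) = mex{} = 0
g(1) = mex{} = 0
g(2) = mex{0} = 1
g(3) = mex{0} = 1
g(4) = mex{1} = 0
g(5) = mex{1} = 0
g(6) = mex{0} = 1
g(7) = mex{0} = 1
g(8) = mex{1} = 0
g(9) = mex{1} = 0
g(10) = mex{0} = 1
So g(10) = 1.
By the Sprague-Grundy theorem, the Grundy value of a sum of independent games is the XOR of the component values.
Combined value = 3 ⊕ 0 ⊕ 1 = 2.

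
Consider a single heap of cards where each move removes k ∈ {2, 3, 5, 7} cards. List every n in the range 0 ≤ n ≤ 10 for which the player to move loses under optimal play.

Grundy values for subtraction set {2, 3, 5, 7}:
k:     0  1  2  3  4  5  6  7  8  9 10
g(k):  0  0  1  1  2  2  3  3  4  0  0
The P-positions (g = 0) in 0..10 are 0, 1, 9, 10.

0, 1, 9, 10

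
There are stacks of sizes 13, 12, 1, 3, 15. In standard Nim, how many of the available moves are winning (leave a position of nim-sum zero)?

3

Nim-sum: 13 ⊕ 12 ⊕ 1 ⊕ 3 ⊕ 15 = 12.
The overall nim-sum is X = 12. A stack of size p has a winning move iff p XOR X < p (reduce it to p XOR X).
  13: 13 XOR 12 = 1 < 13 — winning move (to 1).
  12: 12 XOR 12 = 0 < 12 — winning move (to 0).
  1: 1 XOR 12 = 13 ≥ 1 — no move.
  3: 3 XOR 12 = 15 ≥ 3 — no move.
  15: 15 XOR 12 = 3 < 15 — winning move (to 3).
That gives 3 winning moves.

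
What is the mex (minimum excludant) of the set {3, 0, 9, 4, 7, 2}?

1

0 is in the set but 1 is not, so the mex is 1.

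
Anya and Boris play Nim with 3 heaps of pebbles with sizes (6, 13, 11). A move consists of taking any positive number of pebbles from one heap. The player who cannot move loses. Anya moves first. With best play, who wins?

Nim-sum: 6 ^ 13 ^ 11 = 0.
The nim-sum is 0, so this is a P-position: the player to move is in a losing position under optimal play; Anya is about to move from it and so loses — Boris wins.

Boris wins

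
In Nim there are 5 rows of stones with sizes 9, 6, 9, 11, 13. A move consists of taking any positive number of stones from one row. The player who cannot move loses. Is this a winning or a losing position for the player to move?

Losing position

Nim-sum: 9 ^ 6 ^ 9 ^ 11 ^ 13 = 0.
The nim-sum is 0, so this is a P-position: the player to move is in a losing position under optimal play.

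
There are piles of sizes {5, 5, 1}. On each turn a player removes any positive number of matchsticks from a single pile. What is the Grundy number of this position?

Compute the nim-sum pairwise:
5 ^ 5 = 0
0 ^ 1 = 1

1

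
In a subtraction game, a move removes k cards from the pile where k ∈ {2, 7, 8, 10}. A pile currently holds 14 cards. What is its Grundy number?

Build the Grundy sequence with g(k) = mex{g(k−s) : s ∈ {2, 7, 8, 10}, s ≤ k}:
g(0) = mex{} = 0
g(1) = mex{} = 0
g(2) = mex{0} = 1
g(3) = mex{0} = 1
g(4) = mex{1} = 0
g(5) = mex{1} = 0
g(6) = mex{0} = 1
g(7) = mex{0} = 1
g(8) = mex{0,1} = 2
g(9) = mex{0,1} = 2
g(10) = mex{0,1,2} = 3
g(11) = mex{0,1,2} = 3
g(12) = mex{0,1,3} = 2
g(13) = mex{0,1,3} = 2
g(14) = mex{0,1,2} = 3
So g(14) = 3.

3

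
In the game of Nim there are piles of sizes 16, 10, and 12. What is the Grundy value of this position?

22

Bitwise XOR of the heap sizes:
  10000  (16)
  01010  (10)
  01100  (12)
  -----
  10110  (22)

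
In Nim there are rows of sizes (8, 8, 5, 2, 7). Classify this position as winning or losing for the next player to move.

Compute the nim-sum pairwise:
8 ^ 8 = 0
0 ^ 5 = 5
5 ^ 2 = 7
7 ^ 7 = 0
The nim-sum is 0, so this is a P-position: the player to move is in a losing position under optimal play.

Losing position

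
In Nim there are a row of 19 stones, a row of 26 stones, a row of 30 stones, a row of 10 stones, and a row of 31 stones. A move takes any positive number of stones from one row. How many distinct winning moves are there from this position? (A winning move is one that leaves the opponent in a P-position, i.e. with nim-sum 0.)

5

Bitwise XOR of the heap sizes:
  10011  (19)
  11010  (26)
  11110  (30)
  01010  (10)
  11111  (31)
  -----
  00010  (2)
The overall nim-sum is X = 2. A row of size p has a winning move iff p XOR X < p (reduce it to p XOR X).
  19: 19 XOR 2 = 17 < 19 — winning move (to 17).
  26: 26 XOR 2 = 24 < 26 — winning move (to 24).
  30: 30 XOR 2 = 28 < 30 — winning move (to 28).
  10: 10 XOR 2 = 8 < 10 — winning move (to 8).
  31: 31 XOR 2 = 29 < 31 — winning move (to 29).
That gives 5 winning moves.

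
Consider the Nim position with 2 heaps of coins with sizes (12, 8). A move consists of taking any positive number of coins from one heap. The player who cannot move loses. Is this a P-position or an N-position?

N-position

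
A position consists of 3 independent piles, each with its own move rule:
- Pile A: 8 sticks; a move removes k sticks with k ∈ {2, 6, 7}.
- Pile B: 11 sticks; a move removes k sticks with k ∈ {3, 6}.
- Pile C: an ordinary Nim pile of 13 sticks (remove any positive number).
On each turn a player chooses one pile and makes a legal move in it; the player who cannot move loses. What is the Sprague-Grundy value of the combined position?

15

For pile A, compute g(0), g(1), … with moves {2, 6, 7}:
k:     0  1  2  3  4  5  6  7  8
g(k):  0  0  1  1  0  0  1  1  2
So g(8) = 2.
Grundy values for pile B (subtraction set {3, 6}):
k:     0  1  2  3  4  5  6  7  8  9 10 11
g(k):  0  0  0  1  1  1  2  2  2  0  0  0
So g(11) = 0.
Pile C is a plain Nim pile of size 13, so its Grundy value is 13.
By the Sprague-Grundy theorem, the Grundy value of a sum of independent games is the XOR of the component values.
Combined value = 2 XOR 0 XOR 13 = 15.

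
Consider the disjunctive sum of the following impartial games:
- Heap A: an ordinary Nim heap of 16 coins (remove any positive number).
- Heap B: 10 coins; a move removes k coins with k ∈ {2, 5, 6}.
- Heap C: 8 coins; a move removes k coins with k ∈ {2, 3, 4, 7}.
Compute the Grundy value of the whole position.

16

Heap A is a plain Nim heap of size 16, so its Grundy value is 16.
Build the Grundy sequence for heap B with g(k) = mex{g(k−s) : s ∈ {2, 5, 6}, s ≤ k}:
g(0) = mex{} = 0
g(1) = mex{} = 0
g(2) = mex{0} = 1
g(3) = mex{0} = 1
g(4) = mex{1} = 0
g(5) = mex{0,1} = 2
g(6) = mex{0} = 1
g(7) = mex{0,1,2} = 3
g(8) = mex{1} = 0
g(9) = mex{0,1,3} = 2
g(10) = mex{0,2} = 1
So g(10) = 1.
Build the Grundy sequence for heap C with g(k) = mex{g(k−s) : s ∈ {2, 3, 4, 7}, s ≤ k}:
k:     0  1  2  3  4  5  6  7  8
g(k):  0  0  1  1  2  2  0  3  1
So g(8) = 1.
The value of a disjunctive sum is the nim-sum of the parts.
Combined value = 16 XOR 1 XOR 1 = 16.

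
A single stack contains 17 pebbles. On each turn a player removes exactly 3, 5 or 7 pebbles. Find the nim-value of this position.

Build the Grundy sequence with g(k) = mex{g(k−s) : s ∈ {3, 5, 7}, s ≤ k}:
k:     0  1  2  3  4  5  6  7  8  9 10 11 12 13 14 15 16 17
g(k):  0  0  0  1  1  1  2  2  2  3  0  0  0  1  1  1  2  2
So g(17) = 2.

2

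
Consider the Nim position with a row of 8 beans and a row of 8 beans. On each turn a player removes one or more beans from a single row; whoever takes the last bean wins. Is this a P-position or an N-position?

P-position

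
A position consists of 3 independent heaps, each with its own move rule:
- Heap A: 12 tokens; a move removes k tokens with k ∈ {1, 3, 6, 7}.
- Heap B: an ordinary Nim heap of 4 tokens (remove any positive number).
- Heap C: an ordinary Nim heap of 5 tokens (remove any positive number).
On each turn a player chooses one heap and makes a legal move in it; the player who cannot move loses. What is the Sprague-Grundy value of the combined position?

Grundy values for heap A (subtraction set {1, 3, 6, 7}):
g(0) = mex{} = 0
g(1) = mex{0} = 1
g(2) = mex{1} = 0
g(3) = mex{0} = 1
g(4) = mex{1} = 0
g(5) = mex{0} = 1
g(6) = mex{0,1} = 2
g(7) = mex{0,1,2} = 3
g(8) = mex{0,1,3} = 2
g(9) = mex{0,1,2} = 3
g(10) = mex{0,1,3} = 2
g(11) = mex{0,1,2} = 3
g(12) = mex{1,2,3} = 0
So g(12) = 0.
Heap B is a plain Nim heap of size 4, so its Grundy value is 4.
Heap C is a plain Nim heap of size 5, so its Grundy value is 5.
The value of a disjunctive sum is the nim-sum of the parts.
Combined value = 0 XOR 4 XOR 5 = 1.

1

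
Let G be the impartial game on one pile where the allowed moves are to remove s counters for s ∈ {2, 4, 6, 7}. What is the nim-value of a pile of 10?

0

Build the Grundy sequence with g(k) = mex{g(k−s) : s ∈ {2, 4, 6, 7}, s ≤ k}:
k:     0  1  2  3  4  5  6  7  8  9 10
g(k):  0  0  1  1  2  2  3  3  4  0  0
So g(10) = 0.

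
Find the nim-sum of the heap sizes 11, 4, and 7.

Write each in binary and XOR column by column:
  1011  (11)
  0100  (4)
  0111  (7)
  ----
  1000  (8)

8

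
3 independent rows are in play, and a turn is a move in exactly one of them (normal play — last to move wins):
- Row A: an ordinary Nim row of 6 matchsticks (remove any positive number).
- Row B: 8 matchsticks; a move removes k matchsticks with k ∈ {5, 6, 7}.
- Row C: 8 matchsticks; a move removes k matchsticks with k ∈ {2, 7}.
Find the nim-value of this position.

5

Row A is a plain Nim row of size 6, so its Grundy value is 6.
Grundy values for row B (subtraction set {5, 6, 7}):
k:     0  1  2  3  4  5  6  7  8
g(k):  0  0  0  0  0  1  1  1  1
So g(8) = 1.
Build the Grundy sequence for row C with g(k) = mex{g(k−s) : s ∈ {2, 7}, s ≤ k}:
k:     0  1  2  3  4  5  6  7  8
g(k):  0  0  1  1  0  0  1  1  2
So g(8) = 2.
The value of a disjunctive sum is the nim-sum of the parts.
Combined value = 6 XOR 1 XOR 2 = 5.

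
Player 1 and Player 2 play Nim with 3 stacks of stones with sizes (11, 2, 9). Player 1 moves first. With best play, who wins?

Bitwise XOR of the heap sizes:
  1011  (11)
  0010  (2)
  1001  (9)
  ----
  0000  (0)
The nim-sum is 0, so this is a P-position: the player to move is in a losing position under optimal play; Player 1 is about to move from it and so loses — Player 2 wins.

Player 2 wins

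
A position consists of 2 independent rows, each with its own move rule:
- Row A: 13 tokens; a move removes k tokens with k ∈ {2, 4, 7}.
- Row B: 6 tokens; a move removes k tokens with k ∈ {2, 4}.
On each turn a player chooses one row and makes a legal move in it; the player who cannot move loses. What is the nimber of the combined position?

2

Grundy values for row A (subtraction set {2, 4, 7}):
k:     0  1  2  3  4  5  6  7  8  9 10 11 12 13
g(k):  0  0  1  1  2  2  0  3  1  0  2  1  0  2
So g(13) = 2.
For row B, compute g(0), g(1), … with moves {2, 4}:
g(0) = mex{} = 0
g(1) = mex{} = 0
g(2) = mex{0} = 1
g(3) = mex{0} = 1
g(4) = mex{0,1} = 2
g(5) = mex{0,1} = 2
g(6) = mex{1,2} = 0
So g(6) = 0.
By the Sprague-Grundy theorem, the Grundy value of a sum of independent games is the XOR of the component values.
Combined value = 2 XOR 0 = 2.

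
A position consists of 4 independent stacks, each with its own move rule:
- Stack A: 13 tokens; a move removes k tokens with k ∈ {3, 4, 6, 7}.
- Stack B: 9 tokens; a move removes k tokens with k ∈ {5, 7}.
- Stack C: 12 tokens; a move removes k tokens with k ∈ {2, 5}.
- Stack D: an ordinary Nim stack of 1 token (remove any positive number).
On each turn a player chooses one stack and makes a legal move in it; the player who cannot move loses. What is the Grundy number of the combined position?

Build the Grundy sequence for stack A with g(k) = mex{g(k−s) : s ∈ {3, 4, 6, 7}, s ≤ k}:
k:     0  1  2  3  4  5  6  7  8  9 10 11 12 13
g(k):  0  0  0  1  1  1  2  2  2  3  0  0  0  1
So g(13) = 1.
Build the Grundy sequence for stack B with g(k) = mex{g(k−s) : s ∈ {5, 7}, s ≤ k}:
g(0) = mex{} = 0
g(1) = mex{} = 0
g(2) = mex{} = 0
g(3) = mex{} = 0
g(4) = mex{} = 0
g(5) = mex{0} = 1
g(6) = mex{0} = 1
g(7) = mex{0} = 1
g(8) = mex{0} = 1
g(9) = mex{0} = 1
So g(9) = 1.
Build the Grundy sequence for stack C with g(k) = mex{g(k−s) : s ∈ {2, 5}, s ≤ k}:
g(0) = mex{} = 0
g(1) = mex{} = 0
g(2) = mex{0} = 1
g(3) = mex{0} = 1
g(4) = mex{1} = 0
g(5) = mex{0,1} = 2
g(6) = mex{0} = 1
g(7) = mex{1,2} = 0
g(8) = mex{1} = 0
g(9) = mex{0} = 1
g(10) = mex{0,2} = 1
g(11) = mex{1} = 0
g(12) = mex{0,1} = 2
So g(12) = 2.
Stack D is a plain Nim stack of size 1, so its Grundy value is 1.
The value of a disjunctive sum is the nim-sum of the parts.
Combined value = 1 ⊕ 1 ⊕ 2 ⊕ 1 = 3.

3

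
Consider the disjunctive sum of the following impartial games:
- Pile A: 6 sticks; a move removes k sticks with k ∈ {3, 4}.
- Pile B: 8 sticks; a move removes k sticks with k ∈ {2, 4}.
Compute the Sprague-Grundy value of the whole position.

3

For pile A, compute g(0), g(1), … with moves {3, 4}:
k:     0  1  2  3  4  5  6
g(k):  0  0  0  1  1  1  2
So g(6) = 2.
Build the Grundy sequence for pile B with g(k) = mex{g(k−s) : s ∈ {2, 4}, s ≤ k}:
k:     0  1  2  3  4  5  6  7  8
g(k):  0  0  1  1  2  2  0  0  1
So g(8) = 1.
By the Sprague-Grundy theorem, the Grundy value of a sum of independent games is the XOR of the component values.
Combined value = 2 ⊕ 1 = 3.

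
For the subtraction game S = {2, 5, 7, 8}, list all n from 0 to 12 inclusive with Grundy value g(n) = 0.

0, 1, 4, 10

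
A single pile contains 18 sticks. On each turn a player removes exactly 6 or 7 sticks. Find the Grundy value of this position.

0

Compute g(0), g(1), … for moves {6, 7}:
k:     0  1  2  3  4  5  6  7  8  9 10 11 12 13 14 15 16 17 18
g(k):  0  0  0  0  0  0  1  1  1  1  1  1  2  0  0  0  0  0  0
So g(18) = 0.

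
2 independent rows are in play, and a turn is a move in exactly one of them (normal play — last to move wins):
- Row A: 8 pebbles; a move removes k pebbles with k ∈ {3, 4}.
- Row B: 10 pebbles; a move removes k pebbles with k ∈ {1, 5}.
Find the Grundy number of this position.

0

For row A, compute g(0), g(1), … with moves {3, 4}:
k:     0  1  2  3  4  5  6  7  8
g(k):  0  0  0  1  1  1  2  0  0
So g(8) = 0.
Build the Grundy sequence for row B with g(k) = mex{g(k−s) : s ∈ {1, 5}, s ≤ k}:
k:     0  1  2  3  4  5  6  7  8  9 10
g(k):  0  1  0  1  0  1  0  1  0  1  0
So g(10) = 0.
By the Sprague-Grundy theorem, the Grundy value of a sum of independent games is the XOR of the component values.
Combined value = 0 ⊕ 0 = 0.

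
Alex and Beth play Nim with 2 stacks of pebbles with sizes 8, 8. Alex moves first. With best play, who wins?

Beth wins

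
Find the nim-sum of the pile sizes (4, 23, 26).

9

Nim-sum: 4 ^ 23 ^ 26 = 9.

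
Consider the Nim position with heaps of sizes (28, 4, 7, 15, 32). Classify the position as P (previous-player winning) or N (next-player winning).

Compute the nim-sum pairwise:
28 XOR 4 = 24
24 XOR 7 = 31
31 XOR 15 = 16
16 XOR 32 = 48
The nim-sum is 48 ≠ 0, so this is an N-position: the player to move can win.

N-position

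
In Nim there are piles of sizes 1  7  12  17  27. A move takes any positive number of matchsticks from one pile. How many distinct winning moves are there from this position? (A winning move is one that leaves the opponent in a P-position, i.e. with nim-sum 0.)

0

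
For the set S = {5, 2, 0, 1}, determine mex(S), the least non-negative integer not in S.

3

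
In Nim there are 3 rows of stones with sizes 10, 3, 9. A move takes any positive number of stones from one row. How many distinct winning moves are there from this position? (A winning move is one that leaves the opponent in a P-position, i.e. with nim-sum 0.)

0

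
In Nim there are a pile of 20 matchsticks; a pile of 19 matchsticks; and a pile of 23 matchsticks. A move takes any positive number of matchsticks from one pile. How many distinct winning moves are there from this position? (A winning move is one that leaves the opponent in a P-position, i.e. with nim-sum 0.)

Compute the nim-sum pairwise:
20 ⊕ 19 = 7
7 ⊕ 23 = 16
The overall nim-sum is X = 16. A pile of size p has a winning move iff p XOR X < p (reduce it to p XOR X).
  20: 20 XOR 16 = 4 < 20 — winning move (to 4).
  19: 19 XOR 16 = 3 < 19 — winning move (to 3).
  23: 23 XOR 16 = 7 < 23 — winning move (to 7).
That gives 3 winning moves.

3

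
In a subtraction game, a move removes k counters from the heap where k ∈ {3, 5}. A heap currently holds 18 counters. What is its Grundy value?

Compute g(0), g(1), … for moves {3, 5}:
k:     0  1  2  3  4  5  6  7  8  9 10 11 12 13 14 15 16 17 18
g(k):  0  0  0  1  1  1  2  2  0  0  0  1  1  1  2  2  0  0  0
So g(18) = 0.

0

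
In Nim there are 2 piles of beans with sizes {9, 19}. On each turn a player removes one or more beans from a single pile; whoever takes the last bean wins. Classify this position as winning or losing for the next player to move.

Winning position

Nim-sum: 9 XOR 19 = 26.
The nim-sum is 26 ≠ 0, so this is an N-position: the player to move can win.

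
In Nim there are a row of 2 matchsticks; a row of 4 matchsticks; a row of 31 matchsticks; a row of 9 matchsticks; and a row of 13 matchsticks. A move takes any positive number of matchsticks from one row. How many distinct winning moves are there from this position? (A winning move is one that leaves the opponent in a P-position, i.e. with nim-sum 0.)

1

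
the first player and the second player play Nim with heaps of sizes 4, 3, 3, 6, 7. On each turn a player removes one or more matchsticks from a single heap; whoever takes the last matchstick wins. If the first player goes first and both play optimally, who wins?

Nim-sum: 4 ^ 3 ^ 3 ^ 6 ^ 7 = 5.
The nim-sum is 5 ≠ 0, so this is an N-position: the player to move can win; the first player has a winning move.

the first player wins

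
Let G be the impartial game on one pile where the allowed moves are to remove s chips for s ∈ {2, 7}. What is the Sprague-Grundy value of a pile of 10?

0

Build the Grundy sequence with g(k) = mex{g(k−s) : s ∈ {2, 7}, s ≤ k}:
g(0) = mex{} = 0
g(1) = mex{} = 0
g(2) = mex{0} = 1
g(3) = mex{0} = 1
g(4) = mex{1} = 0
g(5) = mex{1} = 0
g(6) = mex{0} = 1
g(7) = mex{0} = 1
g(8) = mex{0,1} = 2
g(9) = mex{1} = 0
g(10) = mex{1,2} = 0
So g(10) = 0.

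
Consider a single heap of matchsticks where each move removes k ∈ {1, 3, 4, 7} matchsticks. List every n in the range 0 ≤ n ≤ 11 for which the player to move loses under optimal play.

0, 2, 8, 10

Compute g(0), g(1), … for moves {1, 3, 4, 7}:
k:     0  1  2  3  4  5  6  7  8  9 10 11
g(k):  0  1  0  1  2  3  2  3  0  1  0  1
The P-positions (g = 0) in 0..11 are 0, 2, 8, 10.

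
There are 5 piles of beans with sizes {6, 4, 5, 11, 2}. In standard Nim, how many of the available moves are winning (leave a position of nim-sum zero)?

1

In binary:
  0110  (6)
  0100  (4)
  0101  (5)
  1011  (11)
  0010  (2)
  ----
  1110  (14)
The overall nim-sum is X = 14. A pile of size p has a winning move iff p XOR X < p (reduce it to p XOR X).
  6: 6 XOR 14 = 8 ≥ 6 — no move.
  4: 4 XOR 14 = 10 ≥ 4 — no move.
  5: 5 XOR 14 = 11 ≥ 5 — no move.
  11: 11 XOR 14 = 5 < 11 — winning move (to 5).
  2: 2 XOR 14 = 12 ≥ 2 — no move.
That gives 1 winning move.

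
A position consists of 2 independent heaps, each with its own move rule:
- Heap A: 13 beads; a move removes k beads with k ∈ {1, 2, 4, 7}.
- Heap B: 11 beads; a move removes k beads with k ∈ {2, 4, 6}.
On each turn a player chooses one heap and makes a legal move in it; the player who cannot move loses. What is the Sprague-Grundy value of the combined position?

Build the Grundy sequence for heap A with g(k) = mex{g(k−s) : s ∈ {1, 2, 4, 7}, s ≤ k}:
k:     0  1  2  3  4  5  6  7  8  9 10 11 12 13
g(k):  0  1  2  0  1  2  0  1  2  0  1  2  0  1
So g(13) = 1.
Build the Grundy sequence for heap B with g(k) = mex{g(k−s) : s ∈ {2, 4, 6}, s ≤ k}:
k:     0  1  2  3  4  5  6  7  8  9 10 11
g(k):  0  0  1  1  2  2  3  3  0  0  1  1
So g(11) = 1.
The value of a disjunctive sum is the nim-sum of the parts.
Combined value = 1 ⊕ 1 = 0.

0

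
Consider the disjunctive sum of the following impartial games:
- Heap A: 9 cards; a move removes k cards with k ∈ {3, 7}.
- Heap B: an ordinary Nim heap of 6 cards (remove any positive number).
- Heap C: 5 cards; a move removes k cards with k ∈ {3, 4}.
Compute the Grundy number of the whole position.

Grundy values for heap A (subtraction set {3, 7}):
k:     0  1  2  3  4  5  6  7  8  9
g(k):  0  0  0  1  1  1  0  2  2  1
So g(9) = 1.
Heap B is a plain Nim heap of size 6, so its Grundy value is 6.
Build the Grundy sequence for heap C with g(k) = mex{g(k−s) : s ∈ {3, 4}, s ≤ k}:
k:     0  1  2  3  4  5
g(k):  0  0  0  1  1  1
So g(5) = 1.
By the Sprague-Grundy theorem, the Grundy value of a sum of independent games is the XOR of the component values.
Combined value = 1 ⊕ 6 ⊕ 1 = 6.

6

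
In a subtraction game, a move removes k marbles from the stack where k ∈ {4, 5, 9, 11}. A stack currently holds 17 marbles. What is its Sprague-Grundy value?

0

Build the Grundy sequence with g(k) = mex{g(k−s) : s ∈ {4, 5, 9, 11}, s ≤ k}:
k:     0  1  2  3  4  5  6  7  8  9 10 11 12 13 14 15 16 17
g(k):  0  0  0  0  1  1  1  1  2  2  2  2  3  3  3  0  0  0
So g(17) = 0.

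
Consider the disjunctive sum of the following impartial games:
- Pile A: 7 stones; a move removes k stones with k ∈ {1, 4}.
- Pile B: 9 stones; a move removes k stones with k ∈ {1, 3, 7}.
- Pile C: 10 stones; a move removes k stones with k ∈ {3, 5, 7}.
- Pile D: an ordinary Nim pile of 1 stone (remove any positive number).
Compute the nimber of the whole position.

0

Build the Grundy sequence for pile A with g(k) = mex{g(k−s) : s ∈ {1, 4}, s ≤ k}:
g(0) = mex{} = 0
g(1) = mex{0} = 1
g(2) = mex{1} = 0
g(3) = mex{0} = 1
g(4) = mex{0,1} = 2
g(5) = mex{1,2} = 0
g(6) = mex{0} = 1
g(7) = mex{1} = 0
So g(7) = 0.
For pile B, compute g(0), g(1), … with moves {1, 3, 7}:
g(0) = mex{} = 0
g(1) = mex{0} = 1
g(2) = mex{1} = 0
g(3) = mex{0} = 1
g(4) = mex{1} = 0
g(5) = mex{0} = 1
g(6) = mex{1} = 0
g(7) = mex{0} = 1
g(8) = mex{1} = 0
g(9) = mex{0} = 1
So g(9) = 1.
For pile C, compute g(0), g(1), … with moves {3, 5, 7}:
k:     0  1  2  3  4  5  6  7  8  9 10
g(k):  0  0  0  1  1  1  2  2  2  3  0
So g(10) = 0.
Pile D is a plain Nim pile of size 1, so its Grundy value is 1.
By the Sprague-Grundy theorem, the Grundy value of a sum of independent games is the XOR of the component values.
Combined value = 0 XOR 1 XOR 0 XOR 1 = 0.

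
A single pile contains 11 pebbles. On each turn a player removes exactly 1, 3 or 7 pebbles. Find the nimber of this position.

Grundy values for subtraction set {1, 3, 7}:
k:     0  1  2  3  4  5  6  7  8  9 10 11
g(k):  0  1  0  1  0  1  0  1  0  1  0  1
So g(11) = 1.

1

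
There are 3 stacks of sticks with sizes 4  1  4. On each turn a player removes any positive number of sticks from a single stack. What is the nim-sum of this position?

Nim-sum: 4 XOR 1 XOR 4 = 1.

1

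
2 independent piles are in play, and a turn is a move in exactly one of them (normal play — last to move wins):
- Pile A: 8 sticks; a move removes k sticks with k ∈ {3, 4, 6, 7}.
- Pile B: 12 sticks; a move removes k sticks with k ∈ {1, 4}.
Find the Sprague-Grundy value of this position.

Grundy values for pile A (subtraction set {3, 4, 6, 7}):
g(0) = mex{} = 0
g(1) = mex{} = 0
g(2) = mex{} = 0
g(3) = mex{0} = 1
g(4) = mex{0} = 1
g(5) = mex{0} = 1
g(6) = mex{0,1} = 2
g(7) = mex{0,1} = 2
g(8) = mex{0,1} = 2
So g(8) = 2.
Build the Grundy sequence for pile B with g(k) = mex{g(k−s) : s ∈ {1, 4}, s ≤ k}:
g(0) = mex{} = 0
g(1) = mex{0} = 1
g(2) = mex{1} = 0
g(3) = mex{0} = 1
g(4) = mex{0,1} = 2
g(5) = mex{1,2} = 0
g(6) = mex{0} = 1
g(7) = mex{1} = 0
g(8) = mex{0,2} = 1
g(9) = mex{0,1} = 2
g(10) = mex{1,2} = 0
g(11) = mex{0} = 1
g(12) = mex{1} = 0
So g(12) = 0.
The value of a disjunctive sum is the nim-sum of the parts.
Combined value = 2 ⊕ 0 = 2.

2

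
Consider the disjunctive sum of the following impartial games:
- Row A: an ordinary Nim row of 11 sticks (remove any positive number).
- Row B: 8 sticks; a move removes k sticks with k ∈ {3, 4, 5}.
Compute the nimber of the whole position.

11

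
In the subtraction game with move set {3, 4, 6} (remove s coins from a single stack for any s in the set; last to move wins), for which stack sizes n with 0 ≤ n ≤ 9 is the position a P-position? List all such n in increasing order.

0, 1, 2, 9

Compute g(0), g(1), … for moves {3, 4, 6}:
k:     0  1  2  3  4  5  6  7  8  9
g(k):  0  0  0  1  1  1  2  2  2  0
The P-positions (g = 0) in 0..9 are 0, 1, 2, 9.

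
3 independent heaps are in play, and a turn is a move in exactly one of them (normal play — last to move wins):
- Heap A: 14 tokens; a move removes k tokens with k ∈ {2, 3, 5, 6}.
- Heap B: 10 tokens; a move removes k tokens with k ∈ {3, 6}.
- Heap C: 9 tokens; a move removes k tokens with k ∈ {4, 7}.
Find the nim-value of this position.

Grundy values for heap A (subtraction set {2, 3, 5, 6}):
g(0) = mex{} = 0
g(1) = mex{} = 0
g(2) = mex{0} = 1
g(3) = mex{0} = 1
g(4) = mex{0,1} = 2
g(5) = mex{0,1} = 2
g(6) = mex{0,1,2} = 3
g(7) = mex{0,1,2} = 3
g(8) = mex{1,2,3} = 0
g(9) = mex{1,2,3} = 0
g(10) = mex{0,2,3} = 1
g(11) = mex{0,2,3} = 1
g(12) = mex{0,1,3} = 2
g(13) = mex{0,1,3} = 2
g(14) = mex{0,1,2} = 3
So g(14) = 3.
For heap B, compute g(0), g(1), … with moves {3, 6}:
g(0) = mex{} = 0
g(1) = mex{} = 0
g(2) = mex{} = 0
g(3) = mex{0} = 1
g(4) = mex{0} = 1
g(5) = mex{0} = 1
g(6) = mex{0,1} = 2
g(7) = mex{0,1} = 2
g(8) = mex{0,1} = 2
g(9) = mex{1,2} = 0
g(10) = mex{1,2} = 0
So g(10) = 0.
For heap C, compute g(0), g(1), … with moves {4, 7}:
g(0) = mex{} = 0
g(1) = mex{} = 0
g(2) = mex{} = 0
g(3) = mex{} = 0
g(4) = mex{0} = 1
g(5) = mex{0} = 1
g(6) = mex{0} = 1
g(7) = mex{0} = 1
g(8) = mex{0,1} = 2
g(9) = mex{0,1} = 2
So g(9) = 2.
By the Sprague-Grundy theorem, the Grundy value of a sum of independent games is the XOR of the component values.
Combined value = 3 XOR 0 XOR 2 = 1.

1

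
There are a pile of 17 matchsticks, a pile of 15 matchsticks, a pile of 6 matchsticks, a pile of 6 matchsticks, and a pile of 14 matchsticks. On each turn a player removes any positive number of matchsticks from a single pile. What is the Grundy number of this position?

16

Nim-sum: 17 XOR 15 XOR 6 XOR 6 XOR 14 = 16.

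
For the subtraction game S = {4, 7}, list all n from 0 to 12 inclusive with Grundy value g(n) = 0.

Grundy values for subtraction set {4, 7}:
g(0) = mex{} = 0
g(1) = mex{} = 0
g(2) = mex{} = 0
g(3) = mex{} = 0
g(4) = mex{0} = 1
g(5) = mex{0} = 1
g(6) = mex{0} = 1
g(7) = mex{0} = 1
g(8) = mex{0,1} = 2
g(9) = mex{0,1} = 2
g(10) = mex{0,1} = 2
g(11) = mex{1} = 0
g(12) = mex{1,2} = 0
The P-positions (g = 0) in 0..12 are 0, 1, 2, 3, 11, 12.

0, 1, 2, 3, 11, 12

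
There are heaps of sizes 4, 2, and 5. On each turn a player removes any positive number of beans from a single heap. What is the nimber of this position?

Compute the nim-sum pairwise:
4 ⊕ 2 = 6
6 ⊕ 5 = 3

3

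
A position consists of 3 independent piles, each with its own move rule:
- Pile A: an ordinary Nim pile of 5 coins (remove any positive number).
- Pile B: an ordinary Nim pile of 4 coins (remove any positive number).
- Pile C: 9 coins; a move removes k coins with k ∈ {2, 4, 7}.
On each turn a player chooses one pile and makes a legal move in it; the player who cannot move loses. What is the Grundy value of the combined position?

Pile A is a plain Nim pile of size 5, so its Grundy value is 5.
Pile B is a plain Nim pile of size 4, so its Grundy value is 4.
Grundy values for pile C (subtraction set {2, 4, 7}):
k:     0  1  2  3  4  5  6  7  8  9
g(k):  0  0  1  1  2  2  0  3  1  0
So g(9) = 0.
The value of a disjunctive sum is the nim-sum of the parts.
Combined value = 5 ⊕ 4 ⊕ 0 = 1.

1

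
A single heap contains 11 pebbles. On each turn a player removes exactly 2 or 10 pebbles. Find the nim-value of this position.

1

Grundy values for subtraction set {2, 10}:
k:     0  1  2  3  4  5  6  7  8  9 10 11
g(k):  0  0  1  1  0  0  1  1  0  0  1  1
So g(11) = 1.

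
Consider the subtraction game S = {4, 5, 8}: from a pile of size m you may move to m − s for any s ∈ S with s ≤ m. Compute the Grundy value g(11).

2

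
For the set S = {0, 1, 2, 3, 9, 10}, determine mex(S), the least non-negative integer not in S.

The values 0, 1, 2, 3 are all present; 4 is the first non-negative integer missing from the set.

4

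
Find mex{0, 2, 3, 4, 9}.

1

0 is in the set but 1 is not, so the mex is 1.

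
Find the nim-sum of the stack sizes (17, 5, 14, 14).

Bitwise XOR of the heap sizes:
  10001  (17)
  00101  (5)
  01110  (14)
  01110  (14)
  -----
  10100  (20)

20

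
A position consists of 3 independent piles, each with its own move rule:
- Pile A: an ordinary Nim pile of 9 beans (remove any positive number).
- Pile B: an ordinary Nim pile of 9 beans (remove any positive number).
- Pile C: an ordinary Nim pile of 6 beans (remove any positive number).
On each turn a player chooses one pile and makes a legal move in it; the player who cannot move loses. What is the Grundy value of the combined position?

6

Pile A is a plain Nim pile of size 9, so its Grundy value is 9.
Pile B is a plain Nim pile of size 9, so its Grundy value is 9.
Pile C is a plain Nim pile of size 6, so its Grundy value is 6.
The value of a disjunctive sum is the nim-sum of the parts.
Combined value = 9 XOR 9 XOR 6 = 6.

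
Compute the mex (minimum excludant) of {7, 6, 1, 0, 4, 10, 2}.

3

The values 0, 1, 2 are all present; 3 is the first non-negative integer missing from the set.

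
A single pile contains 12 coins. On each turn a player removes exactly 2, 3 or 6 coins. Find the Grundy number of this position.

1

Grundy values for subtraction set {2, 3, 6}:
g(0) = mex{} = 0
g(1) = mex{} = 0
g(2) = mex{0} = 1
g(3) = mex{0} = 1
g(4) = mex{0,1} = 2
g(5) = mex{1} = 0
g(6) = mex{0,1,2} = 3
g(7) = mex{0,2} = 1
g(8) = mex{0,1,3} = 2
g(9) = mex{1,3} = 0
g(10) = mex{1,2} = 0
g(11) = mex{0,2} = 1
g(12) = mex{0,3} = 1
So g(12) = 1.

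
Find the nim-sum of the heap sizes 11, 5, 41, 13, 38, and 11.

Write each in binary and XOR column by column:
  001011  (11)
  000101  (5)
  101001  (41)
  001101  (13)
  100110  (38)
  001011  (11)
  ------
  000111  (7)

7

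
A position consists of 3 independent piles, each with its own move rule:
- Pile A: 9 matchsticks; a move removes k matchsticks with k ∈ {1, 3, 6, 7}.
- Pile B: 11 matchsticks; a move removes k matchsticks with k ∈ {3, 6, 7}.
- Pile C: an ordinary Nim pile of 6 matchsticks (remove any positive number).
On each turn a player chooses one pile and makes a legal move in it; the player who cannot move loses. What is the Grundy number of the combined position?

Grundy values for pile A (subtraction set {1, 3, 6, 7}):
k:     0  1  2  3  4  5  6  7  8  9
g(k):  0  1  0  1  0  1  2  3  2  3
So g(9) = 3.
For pile B, compute g(0), g(1), … with moves {3, 6, 7}:
k:     0  1  2  3  4  5  6  7  8  9 10 11
g(k):  0  0  0  1  1  1  2  2  2  3  0  0
So g(11) = 0.
Pile C is a plain Nim pile of size 6, so its Grundy value is 6.
By the Sprague-Grundy theorem, the Grundy value of a sum of independent games is the XOR of the component values.
Combined value = 3 ⊕ 0 ⊕ 6 = 5.

5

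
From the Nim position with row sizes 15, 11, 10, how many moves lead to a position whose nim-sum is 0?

Nim-sum: 15 XOR 11 XOR 10 = 14.
The overall nim-sum is X = 14. A row of size p has a winning move iff p XOR X < p (reduce it to p XOR X).
  15: 15 XOR 14 = 1 < 15 — winning move (to 1).
  11: 11 XOR 14 = 5 < 11 — winning move (to 5).
  10: 10 XOR 14 = 4 < 10 — winning move (to 4).
That gives 3 winning moves.

3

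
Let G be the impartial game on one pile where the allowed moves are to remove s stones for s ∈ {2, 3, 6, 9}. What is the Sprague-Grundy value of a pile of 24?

Build the Grundy sequence with g(k) = mex{g(k−s) : s ∈ {2, 3, 6, 9}, s ≤ k}:
k:     0  1  2  3  4  5  6  7  8  9 10 11 12 13 14 15 16 17 18 19 20 21 22 23 24
g(k):  0  0  1  1  2  0  3  1  2  2  3  3  0  0  1  1  2  0  3  1  2  2  3  3  0
So g(24) = 0.

0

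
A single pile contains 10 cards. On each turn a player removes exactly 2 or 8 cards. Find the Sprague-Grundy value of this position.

0

Compute g(0), g(1), … for moves {2, 8}:
g(0) = mex{} = 0
g(1) = mex{} = 0
g(2) = mex{0} = 1
g(3) = mex{0} = 1
g(4) = mex{1} = 0
g(5) = mex{1} = 0
g(6) = mex{0} = 1
g(7) = mex{0} = 1
g(8) = mex{0,1} = 2
g(9) = mex{0,1} = 2
g(10) = mex{1,2} = 0
So g(10) = 0.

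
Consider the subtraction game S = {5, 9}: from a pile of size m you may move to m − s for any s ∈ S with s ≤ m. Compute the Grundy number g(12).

2

Compute g(0), g(1), … for moves {5, 9}:
k:     0  1  2  3  4  5  6  7  8  9 10 11 12
g(k):  0  0  0  0  0  1  1  1  1  1  2  2  2
So g(12) = 2.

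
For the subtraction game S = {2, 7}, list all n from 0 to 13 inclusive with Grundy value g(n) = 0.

0, 1, 4, 5, 9, 10, 13

Grundy values for subtraction set {2, 7}:
g(0) = mex{} = 0
g(1) = mex{} = 0
g(2) = mex{0} = 1
g(3) = mex{0} = 1
g(4) = mex{1} = 0
g(5) = mex{1} = 0
g(6) = mex{0} = 1
g(7) = mex{0} = 1
g(8) = mex{0,1} = 2
g(9) = mex{1} = 0
g(10) = mex{1,2} = 0
g(11) = mex{0} = 1
g(12) = mex{0} = 1
g(13) = mex{1} = 0
The P-positions (g = 0) in 0..13 are 0, 1, 4, 5, 9, 10, 13.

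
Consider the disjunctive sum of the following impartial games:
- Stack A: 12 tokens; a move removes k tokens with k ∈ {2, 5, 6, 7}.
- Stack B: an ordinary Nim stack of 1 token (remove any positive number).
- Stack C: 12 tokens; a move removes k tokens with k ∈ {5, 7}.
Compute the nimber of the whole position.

1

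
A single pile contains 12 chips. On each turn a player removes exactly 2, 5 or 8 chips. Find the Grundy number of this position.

1

Build the Grundy sequence with g(k) = mex{g(k−s) : s ∈ {2, 5, 8}, s ≤ k}:
k:     0  1  2  3  4  5  6  7  8  9 10 11 12
g(k):  0  0  1  1  0  2  1  0  2  1  0  0  1
So g(12) = 1.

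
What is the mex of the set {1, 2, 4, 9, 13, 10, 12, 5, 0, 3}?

6

The values 0, 1, 2, 3, 4, 5 are all present; 6 is the first non-negative integer missing from the set.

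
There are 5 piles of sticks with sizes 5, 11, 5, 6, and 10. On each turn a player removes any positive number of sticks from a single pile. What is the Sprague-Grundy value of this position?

Write each in binary and XOR column by column:
  0101  (5)
  1011  (11)
  0101  (5)
  0110  (6)
  1010  (10)
  ----
  0111  (7)

7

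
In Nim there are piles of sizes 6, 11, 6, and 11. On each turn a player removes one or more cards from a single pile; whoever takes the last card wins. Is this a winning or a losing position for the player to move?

Losing position

Nim-sum: 6 ⊕ 11 ⊕ 6 ⊕ 11 = 0.
The nim-sum is 0, so this is a P-position: the player to move is in a losing position under optimal play.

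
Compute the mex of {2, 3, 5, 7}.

0

0 is not in the set, so the mex is 0.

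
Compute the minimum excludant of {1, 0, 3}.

2

The values 0, 1 are all present; 2 is the first non-negative integer missing from the set.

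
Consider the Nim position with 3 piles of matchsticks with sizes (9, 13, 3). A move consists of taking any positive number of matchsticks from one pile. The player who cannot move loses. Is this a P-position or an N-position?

N-position

Write each in binary and XOR column by column:
  1001  (9)
  1101  (13)
  0011  (3)
  ----
  0111  (7)
The nim-sum is 7 ≠ 0, so this is an N-position: the player to move can win.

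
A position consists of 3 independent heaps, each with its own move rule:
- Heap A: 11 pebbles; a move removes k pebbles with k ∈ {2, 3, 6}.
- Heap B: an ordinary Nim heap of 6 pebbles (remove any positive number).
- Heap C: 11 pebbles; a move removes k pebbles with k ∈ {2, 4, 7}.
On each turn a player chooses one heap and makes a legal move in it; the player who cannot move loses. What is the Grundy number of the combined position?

6

For heap A, compute g(0), g(1), … with moves {2, 3, 6}:
k:     0  1  2  3  4  5  6  7  8  9 10 11
g(k):  0  0  1  1  2  0  3  1  2  0  0  1
So g(11) = 1.
Heap B is a plain Nim heap of size 6, so its Grundy value is 6.
Grundy values for heap C (subtraction set {2, 4, 7}):
g(0) = mex{} = 0
g(1) = mex{} = 0
g(2) = mex{0} = 1
g(3) = mex{0} = 1
g(4) = mex{0,1} = 2
g(5) = mex{0,1} = 2
g(6) = mex{1,2} = 0
g(7) = mex{0,1,2} = 3
g(8) = mex{0,2} = 1
g(9) = mex{1,2,3} = 0
g(10) = mex{0,1} = 2
g(11) = mex{0,2,3} = 1
So g(11) = 1.
The value of a disjunctive sum is the nim-sum of the parts.
Combined value = 1 ⊕ 6 ⊕ 1 = 6.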